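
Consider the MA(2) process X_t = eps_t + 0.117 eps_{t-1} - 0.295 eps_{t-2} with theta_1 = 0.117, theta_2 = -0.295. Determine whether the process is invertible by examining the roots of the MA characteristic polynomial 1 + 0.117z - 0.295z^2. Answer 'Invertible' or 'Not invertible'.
\text{Invertible}

The MA(q) characteristic polynomial is P(z) = 1 + 0.117z - 0.295z^2.
Invertibility requires all roots to lie outside the unit circle, i.e. |z| > 1 for every root.
Set 1 + (0.117) z + (-0.295) z^2 = 0, i.e. a z^2 + b z + c = 0 with a = -0.295, b = 0.117, c = 1.
Discriminant D = b^2 - 4ac = (0.117)^2 - 4*(-0.295)*1 = 0.013689 - (-1.18) = 1.193689.
D >= 0, so the roots are real: z = (-b +/- sqrt(D)) / (2a) = (-0.117 +/- 1.092561) / (-0.59).
  z_1 = (-0.117 + 1.092561) / (-0.59) = -1.6535,   |z_1| = 1.6535.
  z_2 = (-0.117 - 1.092561) / (-0.59) = 2.0501,   |z_2| = 2.0501.
Moduli of all roots: 1.6535, 2.0501.
All moduli strictly greater than 1? Yes.
Verdict: Invertible.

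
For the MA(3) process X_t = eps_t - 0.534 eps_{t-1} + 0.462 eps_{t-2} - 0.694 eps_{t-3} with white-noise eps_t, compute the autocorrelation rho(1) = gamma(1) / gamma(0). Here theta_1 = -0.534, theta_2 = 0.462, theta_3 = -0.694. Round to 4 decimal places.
\rho(1) = -0.5562

For an MA(q) process with theta_0 = 1, the autocovariance is
  gamma(k) = sigma^2 * sum_{i=0..q-k} theta_i * theta_{i+k},
and rho(k) = gamma(k) / gamma(0). Sigma^2 cancels.
  numerator   = (1)*(-0.534) + (-0.534)*(0.462) + (0.462)*(-0.694) = -1.101336.
  denominator = (1)^2 + (-0.534)^2 + (0.462)^2 + (-0.694)^2 = 1.980236.
  rho(1) = -1.101336 / 1.980236 = -0.5562.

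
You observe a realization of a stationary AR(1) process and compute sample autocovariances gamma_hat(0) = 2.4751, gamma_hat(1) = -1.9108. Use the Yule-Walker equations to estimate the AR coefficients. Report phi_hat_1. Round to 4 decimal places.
\hat\phi_{1} = -0.7720

The Yule-Walker equations for an AR(p) process read, in matrix form,
  Gamma_p phi = r_p,   with   (Gamma_p)_{ij} = gamma(|i - j|),
                       (r_p)_i = gamma(i),   i,j = 1..p.
Substitute the sample gammas (Toeplitz matrix and right-hand side of size 1):
  Gamma_p = [[2.4751]]
  r_p     = [-1.9108]
With p = 1 this is the single equation gamma(0) phi_1 = gamma(1):
  phi_hat_1 = gamma(1) / gamma(0) = -1.9108 / 2.4751 = -0.7720.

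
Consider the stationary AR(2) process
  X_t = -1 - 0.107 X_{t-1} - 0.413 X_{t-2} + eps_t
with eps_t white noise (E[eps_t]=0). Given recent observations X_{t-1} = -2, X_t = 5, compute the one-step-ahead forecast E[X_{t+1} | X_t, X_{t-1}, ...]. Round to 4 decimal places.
E[X_{t+1} \mid \mathcal F_t] = -0.7090

For an AR(p) model X_t = c + sum_i phi_i X_{t-i} + eps_t, the
one-step-ahead conditional mean is
  E[X_{t+1} | X_t, ...] = c + sum_i phi_i X_{t+1-i}.
Substitute known values:
  E[X_{t+1} | ...] = -1 + (-0.107) * (5) + (-0.413) * (-2)
                   = -0.7090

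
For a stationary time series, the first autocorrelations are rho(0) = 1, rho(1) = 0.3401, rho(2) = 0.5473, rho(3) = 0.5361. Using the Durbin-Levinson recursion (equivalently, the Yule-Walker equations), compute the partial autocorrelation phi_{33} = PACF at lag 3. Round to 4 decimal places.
\phi_{33} = 0.4079

The PACF at lag k is phi_{kk}, the last component of the solution
to the Yule-Walker system G_k phi = r_k where
  (G_k)_{ij} = rho(|i - j|), (r_k)_i = rho(i), i,j = 1..k.
Equivalently, Durbin-Levinson gives phi_{kk} iteratively:
  phi_{11} = rho(1)
  phi_{kk} = [rho(k) - sum_{j=1..k-1} phi_{k-1,j} rho(k-j)]
            / [1 - sum_{j=1..k-1} phi_{k-1,j} rho(j)],
  phi_{k,j} = phi_{k-1,j} - phi_{kk} phi_{k-1,k-j},  j = 1..k-1.
Step k = 1:
  phi_11 = rho(1) = 0.3401.
Step k = 2:
  phi_22 = [rho(2) - phi_11 rho(1)] / [1 - phi_11 rho(1)] = [0.5473 - (0.3401)(0.3401)] / [1 - (0.3401)(0.3401)]
         = 0.43163199 / 0.88433199 = 0.488088.
  Update: phi_21 = phi_11 - phi_22 phi_11 = 0.3401 - (0.488088)(0.3401) = 0.174101.
Step k = 3:
  phi_33 = [rho(3) - phi_21 rho(2) - phi_22 rho(1)] / [1 - phi_21 rho(1) - phi_22 rho(2)]
    numerator   = 0.5361 - (0.174101)(0.5473) - (0.488088)(0.3401) = 0.27481562
    denominator = 1 - (0.174101)(0.3401) - (0.488088)(0.5473) = 0.67365752
  phi_33 = 0.27481562 / 0.67365752 = 0.4079.
Therefore phi_{33} = 0.4079.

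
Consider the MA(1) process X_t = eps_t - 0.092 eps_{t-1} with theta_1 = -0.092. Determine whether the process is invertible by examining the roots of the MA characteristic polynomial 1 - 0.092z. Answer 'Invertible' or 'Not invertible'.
\text{Invertible}

The MA(q) characteristic polynomial is P(z) = 1 - 0.092z.
Invertibility requires all roots to lie outside the unit circle, i.e. |z| > 1 for every root.
This is linear in z: 1 + (-0.092) z = 0  =>  z = -1/(-0.092) = 10.869565,  |z| = 10.869565.
Moduli of all roots: 10.8696.
All moduli strictly greater than 1? Yes.
Verdict: Invertible.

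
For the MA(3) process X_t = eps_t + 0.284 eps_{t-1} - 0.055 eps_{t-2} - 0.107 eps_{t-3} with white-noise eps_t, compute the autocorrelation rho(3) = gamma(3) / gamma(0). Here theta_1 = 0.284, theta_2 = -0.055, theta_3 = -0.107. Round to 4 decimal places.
\rho(3) = -0.0977

For an MA(q) process with theta_0 = 1, the autocovariance is
  gamma(k) = sigma^2 * sum_{i=0..q-k} theta_i * theta_{i+k},
and rho(k) = gamma(k) / gamma(0). Sigma^2 cancels.
  numerator   = (1)*(-0.107) = -0.107.
  denominator = (1)^2 + (0.284)^2 + (-0.055)^2 + (-0.107)^2 = 1.09513.
  rho(3) = -0.107 / 1.09513 = -0.0977.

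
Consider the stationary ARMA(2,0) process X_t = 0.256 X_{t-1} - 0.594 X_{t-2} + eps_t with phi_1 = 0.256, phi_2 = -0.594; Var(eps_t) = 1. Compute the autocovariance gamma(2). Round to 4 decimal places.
\gamma(2) = -0.8769

Multiply the model equation by X_{t-k} and take expectations. With theta_0 = psi_0 = 1 and psi_j the MA(infinity) weights, this gives
  gamma(k) - sum_i phi_i gamma(k-i) = c_k,
  c_k = sigma^2 * sum_{j=k..q} theta_j psi_{j-k}   (c_k = 0 for k > q),
using gamma(-m) = gamma(m).
Pure AR (q = 0): c_0 = sigma^2 = 1, c_k = 0 for k >= 1.
Equations for k = 0, 1, 2 (AR order 2, c_2 = 0):
  (E0) gamma(0) = phi_1 gamma(1) + phi_2 gamma(2) + c_0
  (E1) gamma(1) = phi_1 gamma(0) + phi_2 gamma(1) + c_1
  (E2) gamma(2) = phi_1 gamma(1) + phi_2 gamma(0)
From (E1): gamma(1) = A gamma(0) + B with
  A = phi_1 / (1 - phi_2) = 0.256 / 1.594 = 0.160602,   B = c_1 / (1 - phi_2) = 0 / 1.594 = 0.
Insert (E2) into (E0): gamma(0) (1 - phi_2^2) = phi_1 (1 + phi_2) gamma(1) + c_0.
  phi_1 (1 + phi_2) = (0.256)(0.406) = 0.103936,   1 - phi_2^2 = 0.647164.
Replace gamma(1) by A gamma(0) + B and collect gamma(0):
  gamma(0) [0.647164 - (0.103936)(0.160602)] = c_0 = 1
  gamma(0) * 0.630472 = 1
  gamma(0) = 1 / 0.630472 = 1.586114.
  gamma(1) = A gamma(0) = (0.160602)(1.586114) = 0.254734.
  gamma(2) = phi_1 gamma(1) + phi_2 gamma(0) = (0.256)(0.254734) + (-0.594)(1.586114) = -0.87694.
Therefore gamma(2) = -0.8769 (to 4 decimal places).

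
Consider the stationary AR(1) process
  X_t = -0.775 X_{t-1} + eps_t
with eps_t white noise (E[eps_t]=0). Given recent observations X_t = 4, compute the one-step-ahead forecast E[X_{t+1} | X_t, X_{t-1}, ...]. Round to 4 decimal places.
E[X_{t+1} \mid \mathcal F_t] = -3.1000

For an AR(p) model X_t = c + sum_i phi_i X_{t-i} + eps_t, the
one-step-ahead conditional mean is
  E[X_{t+1} | X_t, ...] = c + sum_i phi_i X_{t+1-i}.
Substitute known values:
  E[X_{t+1} | ...] = (-0.775) * (4)
                   = -3.1000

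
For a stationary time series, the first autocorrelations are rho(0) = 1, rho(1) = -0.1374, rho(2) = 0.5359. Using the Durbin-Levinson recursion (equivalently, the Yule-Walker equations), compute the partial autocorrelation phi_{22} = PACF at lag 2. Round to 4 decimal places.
\phi_{22} = 0.5270

The PACF at lag k is phi_{kk}, the last component of the solution
to the Yule-Walker system G_k phi = r_k where
  (G_k)_{ij} = rho(|i - j|), (r_k)_i = rho(i), i,j = 1..k.
Equivalently, Durbin-Levinson gives phi_{kk} iteratively:
  phi_{11} = rho(1)
  phi_{kk} = [rho(k) - sum_{j=1..k-1} phi_{k-1,j} rho(k-j)]
            / [1 - sum_{j=1..k-1} phi_{k-1,j} rho(j)],
  phi_{k,j} = phi_{k-1,j} - phi_{kk} phi_{k-1,k-j},  j = 1..k-1.
Step k = 1:
  phi_11 = rho(1) = -0.1374.
Step k = 2:
  phi_22 = [rho(2) - phi_11 rho(1)] / [1 - phi_11 rho(1)] = [0.5359 - (-0.1374)(-0.1374)] / [1 - (-0.1374)(-0.1374)]
         = 0.51702124 / 0.98112124 = 0.527.
Therefore phi_{22} = 0.5270.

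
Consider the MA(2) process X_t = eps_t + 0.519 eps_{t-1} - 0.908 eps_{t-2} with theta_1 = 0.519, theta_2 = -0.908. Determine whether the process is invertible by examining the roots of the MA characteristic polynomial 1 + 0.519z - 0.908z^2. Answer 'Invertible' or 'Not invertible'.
\text{Not invertible}

The MA(q) characteristic polynomial is P(z) = 1 + 0.519z - 0.908z^2.
Invertibility requires all roots to lie outside the unit circle, i.e. |z| > 1 for every root.
Set 1 + (0.519) z + (-0.908) z^2 = 0, i.e. a z^2 + b z + c = 0 with a = -0.908, b = 0.519, c = 1.
Discriminant D = b^2 - 4ac = (0.519)^2 - 4*(-0.908)*1 = 0.269361 - (-3.632) = 3.901361.
D >= 0, so the roots are real: z = (-b +/- sqrt(D)) / (2a) = (-0.519 +/- 1.975186) / (-1.816).
  z_1 = (-0.519 + 1.975186) / (-1.816) = -0.8019,   |z_1| = 0.8019.
  z_2 = (-0.519 - 1.975186) / (-1.816) = 1.3735,   |z_2| = 1.3735.
Moduli of all roots: 0.8019, 1.3735.
All moduli strictly greater than 1? No.
Verdict: Not invertible.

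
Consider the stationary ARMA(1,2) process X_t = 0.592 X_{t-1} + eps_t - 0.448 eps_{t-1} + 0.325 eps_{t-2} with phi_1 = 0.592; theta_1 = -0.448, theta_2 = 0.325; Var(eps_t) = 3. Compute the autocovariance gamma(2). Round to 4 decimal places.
\gamma(2) = 1.6081

Multiply the model equation by X_{t-k} and take expectations. With theta_0 = psi_0 = 1 and psi_j the MA(infinity) weights, this gives
  gamma(k) - sum_i phi_i gamma(k-i) = c_k,
  c_k = sigma^2 * sum_{j=k..q} theta_j psi_{j-k}   (c_k = 0 for k > q),
using gamma(-m) = gamma(m).
psi-weights needed (psi_j = theta_j + sum_i phi_i psi_{j-i}):
  psi_1 = theta_1 + phi_1 = -0.448 + (0.592) = 0.144
  psi_2 = theta_2 + phi_1 psi_1 = 0.325 + (0.592)(0.144) = 0.410248
Right-hand sides:
  c_0 = sigma^2 (1 + theta_1 psi_1 + theta_2 psi_2) = 3 * (1 + (-0.448)(0.144) + (0.325)(0.410248)) = 3 * 1.068819 = 3.206456
  c_1 = sigma^2 (theta_1 + theta_2 psi_1) = 3 * (-0.448 + (0.325)(0.144)) = -1.2036
  c_2 = sigma^2 theta_2 = 3 * (0.325) = 0.975
Equations for k = 0 and k = 1 (AR order 1):
  gamma(0) = phi_1 gamma(1) + c_0
  gamma(1) = phi_1 gamma(0) + c_1
Substituting the second into the first: gamma(0) (1 - phi_1^2) = c_0 + phi_1 c_1, so
  gamma(0) = (c_0 + phi_1 c_1) / (1 - phi_1^2) = (3.206456 + (0.592)(-1.2036)) / (1 - (0.592)^2) = 2.493925 / 0.649536 = 3.839548.
  gamma(1) = phi_1 gamma(0) + c_1 = (0.592)(3.839548) + (-1.2036) = 1.069412.
For k = 2: gamma(2) = phi_1 gamma(1) + c_2
  = (0.592)(1.069412) + (0.975) = 1.608092.
Therefore gamma(2) = 1.6081 (to 4 decimal places).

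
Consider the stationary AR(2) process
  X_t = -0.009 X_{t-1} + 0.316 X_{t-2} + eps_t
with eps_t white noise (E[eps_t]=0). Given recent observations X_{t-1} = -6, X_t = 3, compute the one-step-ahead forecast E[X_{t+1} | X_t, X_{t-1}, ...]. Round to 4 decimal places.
E[X_{t+1} \mid \mathcal F_t] = -1.9230

For an AR(p) model X_t = c + sum_i phi_i X_{t-i} + eps_t, the
one-step-ahead conditional mean is
  E[X_{t+1} | X_t, ...] = c + sum_i phi_i X_{t+1-i}.
Substitute known values:
  E[X_{t+1} | ...] = (-0.009) * (3) + (0.316) * (-6)
                   = -1.9230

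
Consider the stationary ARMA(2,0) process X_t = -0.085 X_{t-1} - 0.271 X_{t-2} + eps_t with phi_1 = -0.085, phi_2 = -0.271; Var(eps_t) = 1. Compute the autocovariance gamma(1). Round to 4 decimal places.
\gamma(1) = -0.0725

Multiply the model equation by X_{t-k} and take expectations. With theta_0 = psi_0 = 1 and psi_j the MA(infinity) weights, this gives
  gamma(k) - sum_i phi_i gamma(k-i) = c_k,
  c_k = sigma^2 * sum_{j=k..q} theta_j psi_{j-k}   (c_k = 0 for k > q),
using gamma(-m) = gamma(m).
Pure AR (q = 0): c_0 = sigma^2 = 1, c_k = 0 for k >= 1.
Equations for k = 0, 1, 2 (AR order 2, c_2 = 0):
  (E0) gamma(0) = phi_1 gamma(1) + phi_2 gamma(2) + c_0
  (E1) gamma(1) = phi_1 gamma(0) + phi_2 gamma(1) + c_1
  (E2) gamma(2) = phi_1 gamma(1) + phi_2 gamma(0)
From (E1): gamma(1) = A gamma(0) + B with
  A = phi_1 / (1 - phi_2) = -0.085 / 1.271 = -0.066876,   B = c_1 / (1 - phi_2) = 0 / 1.271 = 0.
Insert (E2) into (E0): gamma(0) (1 - phi_2^2) = phi_1 (1 + phi_2) gamma(1) + c_0.
  phi_1 (1 + phi_2) = (-0.085)(0.729) = -0.061965,   1 - phi_2^2 = 0.926559.
Replace gamma(1) by A gamma(0) + B and collect gamma(0):
  gamma(0) [0.926559 - (-0.061965)(-0.066876)] = c_0 = 1
  gamma(0) * 0.922415 = 1
  gamma(0) = 1 / 0.922415 = 1.084111.
  gamma(1) = A gamma(0) = (-0.066876)(1.084111) = -0.072502.
Therefore gamma(1) = -0.0725 (to 4 decimal places).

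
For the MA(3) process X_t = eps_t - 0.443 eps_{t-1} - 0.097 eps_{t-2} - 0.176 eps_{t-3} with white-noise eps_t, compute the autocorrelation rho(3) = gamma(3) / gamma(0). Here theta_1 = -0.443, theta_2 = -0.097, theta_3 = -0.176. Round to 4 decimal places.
\rho(3) = -0.1423

For an MA(q) process with theta_0 = 1, the autocovariance is
  gamma(k) = sigma^2 * sum_{i=0..q-k} theta_i * theta_{i+k},
and rho(k) = gamma(k) / gamma(0). Sigma^2 cancels.
  numerator   = (1)*(-0.176) = -0.176.
  denominator = (1)^2 + (-0.443)^2 + (-0.097)^2 + (-0.176)^2 = 1.236634.
  rho(3) = -0.176 / 1.236634 = -0.1423.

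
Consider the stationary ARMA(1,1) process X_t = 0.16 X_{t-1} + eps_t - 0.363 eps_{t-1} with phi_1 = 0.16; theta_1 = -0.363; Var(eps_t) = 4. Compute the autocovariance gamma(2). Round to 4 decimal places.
\gamma(2) = -0.1256

Multiply the model equation by X_{t-k} and take expectations. With theta_0 = psi_0 = 1 and psi_j the MA(infinity) weights, this gives
  gamma(k) - sum_i phi_i gamma(k-i) = c_k,
  c_k = sigma^2 * sum_{j=k..q} theta_j psi_{j-k}   (c_k = 0 for k > q),
using gamma(-m) = gamma(m).
psi-weights needed (psi_j = theta_j + sum_i phi_i psi_{j-i}):
  psi_1 = theta_1 + phi_1 = -0.363 + (0.16) = -0.203
Right-hand sides:
  c_0 = sigma^2 (1 + theta_1 psi_1) = 4 * (1 + (-0.363)(-0.203)) = 4 * 1.073689 = 4.294756
  c_1 = sigma^2 theta_1 = 4 * (-0.363) = -1.452
  c_2 = 0
Equations for k = 0 and k = 1 (AR order 1):
  gamma(0) = phi_1 gamma(1) + c_0
  gamma(1) = phi_1 gamma(0) + c_1
Substituting the second into the first: gamma(0) (1 - phi_1^2) = c_0 + phi_1 c_1, so
  gamma(0) = (c_0 + phi_1 c_1) / (1 - phi_1^2) = (4.294756 + (0.16)(-1.452)) / (1 - (0.16)^2) = 4.062436 / 0.9744 = 4.169167.
  gamma(1) = phi_1 gamma(0) + c_1 = (0.16)(4.169167) + (-1.452) = -0.784933.
For k = 2 (> q): gamma(2) = phi_1 gamma(1) = (0.16)(-0.784933) = -0.125589.
Therefore gamma(2) = -0.1256 (to 4 decimal places).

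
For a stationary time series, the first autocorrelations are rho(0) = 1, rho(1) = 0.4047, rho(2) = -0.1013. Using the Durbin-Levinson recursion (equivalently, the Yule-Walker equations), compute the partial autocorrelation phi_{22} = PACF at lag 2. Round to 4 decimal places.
\phi_{22} = -0.3170

The PACF at lag k is phi_{kk}, the last component of the solution
to the Yule-Walker system G_k phi = r_k where
  (G_k)_{ij} = rho(|i - j|), (r_k)_i = rho(i), i,j = 1..k.
Equivalently, Durbin-Levinson gives phi_{kk} iteratively:
  phi_{11} = rho(1)
  phi_{kk} = [rho(k) - sum_{j=1..k-1} phi_{k-1,j} rho(k-j)]
            / [1 - sum_{j=1..k-1} phi_{k-1,j} rho(j)],
  phi_{k,j} = phi_{k-1,j} - phi_{kk} phi_{k-1,k-j},  j = 1..k-1.
Step k = 1:
  phi_11 = rho(1) = 0.4047.
Step k = 2:
  phi_22 = [rho(2) - phi_11 rho(1)] / [1 - phi_11 rho(1)] = [-0.1013 - (0.4047)(0.4047)] / [1 - (0.4047)(0.4047)]
         = -0.26508209 / 0.83621791 = -0.317.
Therefore phi_{22} = -0.3170.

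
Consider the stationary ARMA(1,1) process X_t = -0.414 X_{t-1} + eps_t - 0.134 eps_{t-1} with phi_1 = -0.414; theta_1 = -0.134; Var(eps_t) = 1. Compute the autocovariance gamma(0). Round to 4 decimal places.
\gamma(0) = 1.3624

Multiply the model equation by X_{t-k} and take expectations. With theta_0 = psi_0 = 1 and psi_j the MA(infinity) weights, this gives
  gamma(k) - sum_i phi_i gamma(k-i) = c_k,
  c_k = sigma^2 * sum_{j=k..q} theta_j psi_{j-k}   (c_k = 0 for k > q),
using gamma(-m) = gamma(m).
psi-weights needed (psi_j = theta_j + sum_i phi_i psi_{j-i}):
  psi_1 = theta_1 + phi_1 = -0.134 + (-0.414) = -0.548
Right-hand sides:
  c_0 = sigma^2 (1 + theta_1 psi_1) = 1 * (1 + (-0.134)(-0.548)) = 1 * 1.073432 = 1.073432
  c_1 = sigma^2 theta_1 = 1 * (-0.134) = -0.134
  c_2 = 0
Equations for k = 0 and k = 1 (AR order 1):
  gamma(0) = phi_1 gamma(1) + c_0
  gamma(1) = phi_1 gamma(0) + c_1
Substituting the second into the first: gamma(0) (1 - phi_1^2) = c_0 + phi_1 c_1, so
  gamma(0) = (c_0 + phi_1 c_1) / (1 - phi_1^2) = (1.073432 + (-0.414)(-0.134)) / (1 - (-0.414)^2) = 1.128908 / 0.828604 = 1.362422.
Therefore gamma(0) = 1.3624 (to 4 decimal places).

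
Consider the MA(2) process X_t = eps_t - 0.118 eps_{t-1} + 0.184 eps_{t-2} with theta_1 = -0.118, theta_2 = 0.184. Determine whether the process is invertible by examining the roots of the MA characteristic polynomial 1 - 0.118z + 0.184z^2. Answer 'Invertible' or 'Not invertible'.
\text{Invertible}

The MA(q) characteristic polynomial is P(z) = 1 - 0.118z + 0.184z^2.
Invertibility requires all roots to lie outside the unit circle, i.e. |z| > 1 for every root.
Set 1 + (-0.118) z + (0.184) z^2 = 0, i.e. a z^2 + b z + c = 0 with a = 0.184, b = -0.118, c = 1.
Discriminant D = b^2 - 4ac = (-0.118)^2 - 4*(0.184)*1 = 0.013924 - (0.736) = -0.722076.
D < 0, so the roots are the complex-conjugate pair z = (-b +/- i sqrt(-D)) / (2a) = 0.3207 +/- 2.3091i.
For a conjugate pair |z|^2 = z * conj(z) = (product of roots) = c/a = 1/(0.184) = 5.434783, so |z| = sqrt(5.434783) = 2.3313 for both roots.
Moduli of all roots: 2.3313, 2.3313.
All moduli strictly greater than 1? Yes.
Verdict: Invertible.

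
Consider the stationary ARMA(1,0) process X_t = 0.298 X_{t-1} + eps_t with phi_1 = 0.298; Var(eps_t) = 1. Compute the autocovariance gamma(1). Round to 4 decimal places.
\gamma(1) = 0.3270

Multiply the model equation by X_{t-k} and take expectations. With theta_0 = psi_0 = 1 and psi_j the MA(infinity) weights, this gives
  gamma(k) - sum_i phi_i gamma(k-i) = c_k,
  c_k = sigma^2 * sum_{j=k..q} theta_j psi_{j-k}   (c_k = 0 for k > q),
using gamma(-m) = gamma(m).
Pure AR (q = 0): c_0 = sigma^2 = 1, c_k = 0 for k >= 1.
Equations for k = 0 and k = 1 (AR order 1):
  gamma(0) = phi_1 gamma(1) + c_0
  gamma(1) = phi_1 gamma(0) + c_1
Substituting the second into the first: gamma(0) (1 - phi_1^2) = c_0 + phi_1 c_1, so
  gamma(0) = c_0 / (1 - phi_1^2) = 1 / (1 - (0.298)^2) = 1 / 0.911196 = 1.097459.
  gamma(1) = phi_1 gamma(0) = (0.298)(1.097459) = 0.327043.
Therefore gamma(1) = 0.3270 (to 4 decimal places).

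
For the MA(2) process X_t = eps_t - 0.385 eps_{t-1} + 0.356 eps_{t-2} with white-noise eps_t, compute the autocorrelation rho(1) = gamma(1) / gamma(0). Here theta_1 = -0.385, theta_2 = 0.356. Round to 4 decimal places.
\rho(1) = -0.4095

For an MA(q) process with theta_0 = 1, the autocovariance is
  gamma(k) = sigma^2 * sum_{i=0..q-k} theta_i * theta_{i+k},
and rho(k) = gamma(k) / gamma(0). Sigma^2 cancels.
  numerator   = (1)*(-0.385) + (-0.385)*(0.356) = -0.52206.
  denominator = (1)^2 + (-0.385)^2 + (0.356)^2 = 1.274961.
  rho(1) = -0.52206 / 1.274961 = -0.4095.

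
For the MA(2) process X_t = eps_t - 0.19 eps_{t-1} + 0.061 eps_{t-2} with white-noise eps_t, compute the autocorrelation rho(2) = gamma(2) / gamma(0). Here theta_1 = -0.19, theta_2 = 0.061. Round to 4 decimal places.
\rho(2) = 0.0587

For an MA(q) process with theta_0 = 1, the autocovariance is
  gamma(k) = sigma^2 * sum_{i=0..q-k} theta_i * theta_{i+k},
and rho(k) = gamma(k) / gamma(0). Sigma^2 cancels.
  numerator   = (1)*(0.061) = 0.061.
  denominator = (1)^2 + (-0.19)^2 + (0.061)^2 = 1.039821.
  rho(2) = 0.061 / 1.039821 = 0.0587.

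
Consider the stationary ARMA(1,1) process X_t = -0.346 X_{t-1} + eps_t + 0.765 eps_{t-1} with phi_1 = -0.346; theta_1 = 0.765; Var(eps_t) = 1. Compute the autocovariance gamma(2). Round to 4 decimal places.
\gamma(2) = -0.1211

Multiply the model equation by X_{t-k} and take expectations. With theta_0 = psi_0 = 1 and psi_j the MA(infinity) weights, this gives
  gamma(k) - sum_i phi_i gamma(k-i) = c_k,
  c_k = sigma^2 * sum_{j=k..q} theta_j psi_{j-k}   (c_k = 0 for k > q),
using gamma(-m) = gamma(m).
psi-weights needed (psi_j = theta_j + sum_i phi_i psi_{j-i}):
  psi_1 = theta_1 + phi_1 = 0.765 + (-0.346) = 0.419
Right-hand sides:
  c_0 = sigma^2 (1 + theta_1 psi_1) = 1 * (1 + (0.765)(0.419)) = 1 * 1.320535 = 1.320535
  c_1 = sigma^2 theta_1 = 1 * (0.765) = 0.765
  c_2 = 0
Equations for k = 0 and k = 1 (AR order 1):
  gamma(0) = phi_1 gamma(1) + c_0
  gamma(1) = phi_1 gamma(0) + c_1
Substituting the second into the first: gamma(0) (1 - phi_1^2) = c_0 + phi_1 c_1, so
  gamma(0) = (c_0 + phi_1 c_1) / (1 - phi_1^2) = (1.320535 + (-0.346)(0.765)) / (1 - (-0.346)^2) = 1.055845 / 0.880284 = 1.199437.
  gamma(1) = phi_1 gamma(0) + c_1 = (-0.346)(1.199437) + (0.765) = 0.349995.
For k = 2 (> q): gamma(2) = phi_1 gamma(1) = (-0.346)(0.349995) = -0.121098.
Therefore gamma(2) = -0.1211 (to 4 decimal places).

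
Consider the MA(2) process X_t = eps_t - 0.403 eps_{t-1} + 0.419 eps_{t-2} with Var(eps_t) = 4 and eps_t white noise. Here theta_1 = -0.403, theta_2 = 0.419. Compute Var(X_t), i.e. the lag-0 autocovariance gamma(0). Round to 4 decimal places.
\gamma(0) = 5.3519

For an MA(q) process X_t = eps_t + sum_i theta_i eps_{t-i} with
Var(eps_t) = sigma^2, the variance is
  gamma(0) = sigma^2 * (1 + sum_i theta_i^2).
  sum_i theta_i^2 = (-0.403)^2 + (0.419)^2 = 0.162409 + 0.175561 = 0.33797.
  gamma(0) = 4 * (1 + 0.33797) = 4 * 1.33797 = 5.35188, which rounds to 5.3519.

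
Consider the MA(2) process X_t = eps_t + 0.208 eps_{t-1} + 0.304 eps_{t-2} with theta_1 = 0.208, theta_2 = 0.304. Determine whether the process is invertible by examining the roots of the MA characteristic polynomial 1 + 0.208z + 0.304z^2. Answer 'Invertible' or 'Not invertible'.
\text{Invertible}

The MA(q) characteristic polynomial is P(z) = 1 + 0.208z + 0.304z^2.
Invertibility requires all roots to lie outside the unit circle, i.e. |z| > 1 for every root.
Set 1 + (0.208) z + (0.304) z^2 = 0, i.e. a z^2 + b z + c = 0 with a = 0.304, b = 0.208, c = 1.
Discriminant D = b^2 - 4ac = (0.208)^2 - 4*(0.304)*1 = 0.043264 - (1.216) = -1.172736.
D < 0, so the roots are the complex-conjugate pair z = (-b +/- i sqrt(-D)) / (2a) = -0.3421 +/- 1.7811i.
For a conjugate pair |z|^2 = z * conj(z) = (product of roots) = c/a = 1/(0.304) = 3.289474, so |z| = sqrt(3.289474) = 1.8137 for both roots.
Moduli of all roots: 1.8137, 1.8137.
All moduli strictly greater than 1? Yes.
Verdict: Invertible.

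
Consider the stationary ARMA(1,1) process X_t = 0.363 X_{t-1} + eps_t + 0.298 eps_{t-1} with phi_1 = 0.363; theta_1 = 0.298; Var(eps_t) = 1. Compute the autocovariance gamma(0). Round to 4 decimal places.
\gamma(0) = 1.5032

Multiply the model equation by X_{t-k} and take expectations. With theta_0 = psi_0 = 1 and psi_j the MA(infinity) weights, this gives
  gamma(k) - sum_i phi_i gamma(k-i) = c_k,
  c_k = sigma^2 * sum_{j=k..q} theta_j psi_{j-k}   (c_k = 0 for k > q),
using gamma(-m) = gamma(m).
psi-weights needed (psi_j = theta_j + sum_i phi_i psi_{j-i}):
  psi_1 = theta_1 + phi_1 = 0.298 + (0.363) = 0.661
Right-hand sides:
  c_0 = sigma^2 (1 + theta_1 psi_1) = 1 * (1 + (0.298)(0.661)) = 1 * 1.196978 = 1.196978
  c_1 = sigma^2 theta_1 = 1 * (0.298) = 0.298
  c_2 = 0
Equations for k = 0 and k = 1 (AR order 1):
  gamma(0) = phi_1 gamma(1) + c_0
  gamma(1) = phi_1 gamma(0) + c_1
Substituting the second into the first: gamma(0) (1 - phi_1^2) = c_0 + phi_1 c_1, so
  gamma(0) = (c_0 + phi_1 c_1) / (1 - phi_1^2) = (1.196978 + (0.363)(0.298)) / (1 - (0.363)^2) = 1.305152 / 0.868231 = 1.503231.
Therefore gamma(0) = 1.5032 (to 4 decimal places).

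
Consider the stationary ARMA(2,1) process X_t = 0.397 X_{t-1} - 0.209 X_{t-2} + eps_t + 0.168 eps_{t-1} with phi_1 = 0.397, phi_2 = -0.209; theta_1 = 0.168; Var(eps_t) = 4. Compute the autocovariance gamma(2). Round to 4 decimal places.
\gamma(2) = -0.1991

Multiply the model equation by X_{t-k} and take expectations. With theta_0 = psi_0 = 1 and psi_j the MA(infinity) weights, this gives
  gamma(k) - sum_i phi_i gamma(k-i) = c_k,
  c_k = sigma^2 * sum_{j=k..q} theta_j psi_{j-k}   (c_k = 0 for k > q),
using gamma(-m) = gamma(m).
psi-weights needed (psi_j = theta_j + sum_i phi_i psi_{j-i}):
  psi_1 = theta_1 + phi_1 = 0.168 + (0.397) = 0.565
Right-hand sides:
  c_0 = sigma^2 (1 + theta_1 psi_1) = 4 * (1 + (0.168)(0.565)) = 4 * 1.09492 = 4.37968
  c_1 = sigma^2 theta_1 = 4 * (0.168) = 0.672
  c_2 = 0
Equations for k = 0, 1, 2 (AR order 2, c_2 = 0):
  (E0) gamma(0) = phi_1 gamma(1) + phi_2 gamma(2) + c_0
  (E1) gamma(1) = phi_1 gamma(0) + phi_2 gamma(1) + c_1
  (E2) gamma(2) = phi_1 gamma(1) + phi_2 gamma(0)
From (E1): gamma(1) = A gamma(0) + B with
  A = phi_1 / (1 - phi_2) = 0.397 / 1.209 = 0.328371,   B = c_1 / (1 - phi_2) = 0.672 / 1.209 = 0.555831.
Insert (E2) into (E0): gamma(0) (1 - phi_2^2) = phi_1 (1 + phi_2) gamma(1) + c_0.
  phi_1 (1 + phi_2) = (0.397)(0.791) = 0.314027,   1 - phi_2^2 = 0.956319.
Replace gamma(1) by A gamma(0) + B and collect gamma(0):
  gamma(0) [0.956319 - (0.314027)(0.328371)] = (0.314027)(0.555831) + 4.37968
  gamma(0) * 0.853202 = 4.554226
  gamma(0) = 4.554226 / 0.853202 = 5.337807.
  gamma(1) = A gamma(0) + B = (0.328371)(5.337807) + (0.555831) = 2.30861.
  gamma(2) = phi_1 gamma(1) + phi_2 gamma(0) = (0.397)(2.30861) + (-0.209)(5.337807) = -0.199083.
Therefore gamma(2) = -0.1991 (to 4 decimal places).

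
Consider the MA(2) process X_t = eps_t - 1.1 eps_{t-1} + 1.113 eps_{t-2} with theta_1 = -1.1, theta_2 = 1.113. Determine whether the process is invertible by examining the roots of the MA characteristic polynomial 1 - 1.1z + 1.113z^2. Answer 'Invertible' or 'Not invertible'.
\text{Not invertible}

The MA(q) characteristic polynomial is P(z) = 1 - 1.1z + 1.113z^2.
Invertibility requires all roots to lie outside the unit circle, i.e. |z| > 1 for every root.
Set 1 + (-1.1) z + (1.113) z^2 = 0, i.e. a z^2 + b z + c = 0 with a = 1.113, b = -1.1, c = 1.
Discriminant D = b^2 - 4ac = (-1.1)^2 - 4*(1.113)*1 = 1.21 - (4.452) = -3.242.
D < 0, so the roots are the complex-conjugate pair z = (-b +/- i sqrt(-D)) / (2a) = 0.4942 +/- 0.8089i.
For a conjugate pair |z|^2 = z * conj(z) = (product of roots) = c/a = 1/(1.113) = 0.898473, so |z| = sqrt(0.898473) = 0.9479 for both roots.
Moduli of all roots: 0.9479, 0.9479.
All moduli strictly greater than 1? No.
Verdict: Not invertible.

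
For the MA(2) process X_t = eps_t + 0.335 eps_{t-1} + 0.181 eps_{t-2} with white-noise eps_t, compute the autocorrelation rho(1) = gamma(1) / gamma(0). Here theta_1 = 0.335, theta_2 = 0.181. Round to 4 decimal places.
\rho(1) = 0.3455

For an MA(q) process with theta_0 = 1, the autocovariance is
  gamma(k) = sigma^2 * sum_{i=0..q-k} theta_i * theta_{i+k},
and rho(k) = gamma(k) / gamma(0). Sigma^2 cancels.
  numerator   = (1)*(0.335) + (0.335)*(0.181) = 0.395635.
  denominator = (1)^2 + (0.335)^2 + (0.181)^2 = 1.144986.
  rho(1) = 0.395635 / 1.144986 = 0.3455.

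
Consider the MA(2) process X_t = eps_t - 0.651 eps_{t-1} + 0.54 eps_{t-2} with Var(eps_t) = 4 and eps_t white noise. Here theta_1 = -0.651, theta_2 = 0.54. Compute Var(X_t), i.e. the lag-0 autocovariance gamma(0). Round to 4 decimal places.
\gamma(0) = 6.8616

For an MA(q) process X_t = eps_t + sum_i theta_i eps_{t-i} with
Var(eps_t) = sigma^2, the variance is
  gamma(0) = sigma^2 * (1 + sum_i theta_i^2).
  sum_i theta_i^2 = (-0.651)^2 + (0.54)^2 = 0.423801 + 0.2916 = 0.715401.
  gamma(0) = 4 * (1 + 0.715401) = 4 * 1.715401 = 6.861604, which rounds to 6.8616.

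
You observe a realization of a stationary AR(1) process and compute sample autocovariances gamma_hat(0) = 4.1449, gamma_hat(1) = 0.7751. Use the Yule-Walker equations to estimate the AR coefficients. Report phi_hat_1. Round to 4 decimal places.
\hat\phi_{1} = 0.1870

The Yule-Walker equations for an AR(p) process read, in matrix form,
  Gamma_p phi = r_p,   with   (Gamma_p)_{ij} = gamma(|i - j|),
                       (r_p)_i = gamma(i),   i,j = 1..p.
Substitute the sample gammas (Toeplitz matrix and right-hand side of size 1):
  Gamma_p = [[4.1449]]
  r_p     = [0.7751]
With p = 1 this is the single equation gamma(0) phi_1 = gamma(1):
  phi_hat_1 = gamma(1) / gamma(0) = 0.7751 / 4.1449 = 0.1870.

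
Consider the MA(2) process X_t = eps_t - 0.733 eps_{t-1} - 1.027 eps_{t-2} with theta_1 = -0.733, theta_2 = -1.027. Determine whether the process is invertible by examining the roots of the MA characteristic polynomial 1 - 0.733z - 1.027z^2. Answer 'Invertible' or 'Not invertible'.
\text{Not invertible}

The MA(q) characteristic polynomial is P(z) = 1 - 0.733z - 1.027z^2.
Invertibility requires all roots to lie outside the unit circle, i.e. |z| > 1 for every root.
Set 1 + (-0.733) z + (-1.027) z^2 = 0, i.e. a z^2 + b z + c = 0 with a = -1.027, b = -0.733, c = 1.
Discriminant D = b^2 - 4ac = (-0.733)^2 - 4*(-1.027)*1 = 0.537289 - (-4.108) = 4.645289.
D >= 0, so the roots are real: z = (-b +/- sqrt(D)) / (2a) = (0.733 +/- 2.155293) / (-2.054).
  z_1 = (0.733 + 2.155293) / (-2.054) = -1.4062,   |z_1| = 1.4062.
  z_2 = (0.733 - 2.155293) / (-2.054) = 0.6925,   |z_2| = 0.6925.
Moduli of all roots: 1.4062, 0.6925.
All moduli strictly greater than 1? No.
Verdict: Not invertible.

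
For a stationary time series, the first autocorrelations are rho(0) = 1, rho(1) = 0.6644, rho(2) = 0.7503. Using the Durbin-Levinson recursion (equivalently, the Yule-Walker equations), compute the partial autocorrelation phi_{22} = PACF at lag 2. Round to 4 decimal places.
\phi_{22} = 0.5530

The PACF at lag k is phi_{kk}, the last component of the solution
to the Yule-Walker system G_k phi = r_k where
  (G_k)_{ij} = rho(|i - j|), (r_k)_i = rho(i), i,j = 1..k.
Equivalently, Durbin-Levinson gives phi_{kk} iteratively:
  phi_{11} = rho(1)
  phi_{kk} = [rho(k) - sum_{j=1..k-1} phi_{k-1,j} rho(k-j)]
            / [1 - sum_{j=1..k-1} phi_{k-1,j} rho(j)],
  phi_{k,j} = phi_{k-1,j} - phi_{kk} phi_{k-1,k-j},  j = 1..k-1.
Step k = 1:
  phi_11 = rho(1) = 0.6644.
Step k = 2:
  phi_22 = [rho(2) - phi_11 rho(1)] / [1 - phi_11 rho(1)] = [0.7503 - (0.6644)(0.6644)] / [1 - (0.6644)(0.6644)]
         = 0.30887264 / 0.55857264 = 0.553.
Therefore phi_{22} = 0.5530.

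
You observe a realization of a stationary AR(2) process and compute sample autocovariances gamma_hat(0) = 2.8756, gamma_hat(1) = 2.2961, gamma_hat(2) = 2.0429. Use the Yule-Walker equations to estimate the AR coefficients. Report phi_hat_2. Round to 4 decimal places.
\hat\phi_{2} = 0.2010

The Yule-Walker equations for an AR(p) process read, in matrix form,
  Gamma_p phi = r_p,   with   (Gamma_p)_{ij} = gamma(|i - j|),
                       (r_p)_i = gamma(i),   i,j = 1..p.
Substitute the sample gammas (Toeplitz matrix and right-hand side of size 2):
  Gamma_p = [[2.8756, 2.2961], [2.2961, 2.8756]]
  r_p     = [2.2961, 2.0429]
Written out:
  2.8756 phi_1 + 2.2961 phi_2 = 2.2961
  2.2961 phi_1 + 2.8756 phi_2 = 2.0429
Solve by Cramer's rule:
  det = gamma(0)^2 - gamma(1)^2 = (2.8756)^2 - (2.2961)^2 = 8.26907536 - 5.27207521 = 2.99700015
  phi_hat_1 = [gamma(1) gamma(0) - gamma(1) gamma(2)] / det = [(2.2961)(2.8756) - (2.2961)(2.0429)] / 2.99700015 = 1.91196247 / 2.99700015 = 0.638
  phi_hat_2 = [gamma(0) gamma(2) - gamma(1)^2] / det = [(2.8756)(2.0429) - (2.2961)^2] / 2.99700015 = 0.60248803 / 2.99700015 = 0.201
So phi_hat = [0.6380, 0.2010].
Therefore phi_hat_2 = 0.2010.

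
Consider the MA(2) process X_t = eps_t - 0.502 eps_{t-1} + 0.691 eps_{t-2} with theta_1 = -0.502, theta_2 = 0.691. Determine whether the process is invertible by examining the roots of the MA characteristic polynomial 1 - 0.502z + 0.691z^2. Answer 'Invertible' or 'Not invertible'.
\text{Invertible}

The MA(q) characteristic polynomial is P(z) = 1 - 0.502z + 0.691z^2.
Invertibility requires all roots to lie outside the unit circle, i.e. |z| > 1 for every root.
Set 1 + (-0.502) z + (0.691) z^2 = 0, i.e. a z^2 + b z + c = 0 with a = 0.691, b = -0.502, c = 1.
Discriminant D = b^2 - 4ac = (-0.502)^2 - 4*(0.691)*1 = 0.252004 - (2.764) = -2.511996.
D < 0, so the roots are the complex-conjugate pair z = (-b +/- i sqrt(-D)) / (2a) = 0.3632 +/- 1.1468i.
For a conjugate pair |z|^2 = z * conj(z) = (product of roots) = c/a = 1/(0.691) = 1.447178, so |z| = sqrt(1.447178) = 1.203 for both roots.
Moduli of all roots: 1.2030, 1.2030.
All moduli strictly greater than 1? Yes.
Verdict: Invertible.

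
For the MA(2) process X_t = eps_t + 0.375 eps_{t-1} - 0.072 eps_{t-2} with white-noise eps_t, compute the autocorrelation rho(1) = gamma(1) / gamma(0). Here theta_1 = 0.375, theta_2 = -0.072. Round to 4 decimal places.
\rho(1) = 0.3037

For an MA(q) process with theta_0 = 1, the autocovariance is
  gamma(k) = sigma^2 * sum_{i=0..q-k} theta_i * theta_{i+k},
and rho(k) = gamma(k) / gamma(0). Sigma^2 cancels.
  numerator   = (1)*(0.375) + (0.375)*(-0.072) = 0.348.
  denominator = (1)^2 + (0.375)^2 + (-0.072)^2 = 1.145809.
  rho(1) = 0.348 / 1.145809 = 0.3037.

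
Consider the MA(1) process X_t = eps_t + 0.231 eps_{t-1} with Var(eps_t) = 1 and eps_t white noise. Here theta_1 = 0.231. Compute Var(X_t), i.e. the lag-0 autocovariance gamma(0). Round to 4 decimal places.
\gamma(0) = 1.0534

For an MA(q) process X_t = eps_t + sum_i theta_i eps_{t-i} with
Var(eps_t) = sigma^2, the variance is
  gamma(0) = sigma^2 * (1 + sum_i theta_i^2).
  sum_i theta_i^2 = (0.231)^2 = 0.053361.
  gamma(0) = 1 * (1 + 0.053361) = 1 * 1.053361 = 1.053361, which rounds to 1.0534.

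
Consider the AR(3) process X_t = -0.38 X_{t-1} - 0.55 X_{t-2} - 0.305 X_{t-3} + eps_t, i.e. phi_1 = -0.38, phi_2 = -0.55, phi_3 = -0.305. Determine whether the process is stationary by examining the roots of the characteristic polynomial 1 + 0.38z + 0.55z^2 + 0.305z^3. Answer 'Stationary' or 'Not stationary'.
\text{Stationary}

The AR(p) characteristic polynomial is P(z) = 1 + 0.38z + 0.55z^2 + 0.305z^3.
Stationarity requires all roots to lie outside the unit circle, i.e. |z| > 1 for every root.
Degree 3: look for a simple real root z0 first, then factor out (1 - z/z0) and solve the remaining quadratic.
Testing z0 = -2: P(-2) = 1 + (0.38)(-2) + (0.55)(-2)^2 + (0.305)(-2)^3
  = 1 + (-0.76) + (2.2) + (-2.44) = 0.  So z_0 = -2 is a root, |z_0| = 2.
Divide out the factor (1 + 0.5 z) = (1 - z/z0) (since 1/z0 = -0.5):
  P(z) = (1 + 0.5 z)(1 + (-0.12) z + (0.61) z^2)
  [check: z-coef -0.12 - (-0.5) = 0.38; z^2-coef 0.61 - (-0.5)(-0.12) = 0.55; z^3-coef -(-0.5)(0.61) = 0.305.]
Remaining roots from the quadratic factor 1 + (-0.12) z + (0.61) z^2:
  Set 1 + (-0.12) z + (0.61) z^2 = 0, i.e. a z^2 + b z + c = 0 with a = 0.61, b = -0.12, c = 1.
  Discriminant D = b^2 - 4ac = (-0.12)^2 - 4*(0.61)*1 = 0.0144 - (2.44) = -2.4256.
  D < 0, so the roots are the complex-conjugate pair z = (-b +/- i sqrt(-D)) / (2a) = 0.0984 +/- 1.2766i.
  For a conjugate pair |z|^2 = z * conj(z) = (product of roots) = c/a = 1/(0.61) = 1.639344, so |z| = sqrt(1.639344) = 1.2804 for both roots.
Moduli of all roots: 2.0000, 1.2804, 1.2804.
All moduli strictly greater than 1? Yes.
Verdict: Stationary.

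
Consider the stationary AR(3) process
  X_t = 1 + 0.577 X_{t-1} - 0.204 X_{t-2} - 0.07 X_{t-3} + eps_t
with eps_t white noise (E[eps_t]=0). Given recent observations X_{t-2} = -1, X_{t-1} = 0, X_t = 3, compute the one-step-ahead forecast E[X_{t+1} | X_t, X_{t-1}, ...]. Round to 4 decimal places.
E[X_{t+1} \mid \mathcal F_t] = 2.8010

For an AR(p) model X_t = c + sum_i phi_i X_{t-i} + eps_t, the
one-step-ahead conditional mean is
  E[X_{t+1} | X_t, ...] = c + sum_i phi_i X_{t+1-i}.
Substitute known values:
  E[X_{t+1} | ...] = 1 + (0.577) * (3) + (-0.204) * (0) + (-0.07) * (-1)
                   = 2.8010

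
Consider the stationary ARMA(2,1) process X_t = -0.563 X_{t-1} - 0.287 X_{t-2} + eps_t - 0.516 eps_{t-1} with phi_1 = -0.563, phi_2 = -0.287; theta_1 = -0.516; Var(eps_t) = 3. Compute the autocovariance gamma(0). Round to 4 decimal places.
\gamma(0) = 6.9446

Multiply the model equation by X_{t-k} and take expectations. With theta_0 = psi_0 = 1 and psi_j the MA(infinity) weights, this gives
  gamma(k) - sum_i phi_i gamma(k-i) = c_k,
  c_k = sigma^2 * sum_{j=k..q} theta_j psi_{j-k}   (c_k = 0 for k > q),
using gamma(-m) = gamma(m).
psi-weights needed (psi_j = theta_j + sum_i phi_i psi_{j-i}):
  psi_1 = theta_1 + phi_1 = -0.516 + (-0.563) = -1.079
Right-hand sides:
  c_0 = sigma^2 (1 + theta_1 psi_1) = 3 * (1 + (-0.516)(-1.079)) = 3 * 1.556764 = 4.670292
  c_1 = sigma^2 theta_1 = 3 * (-0.516) = -1.548
  c_2 = 0
Equations for k = 0, 1, 2 (AR order 2, c_2 = 0):
  (E0) gamma(0) = phi_1 gamma(1) + phi_2 gamma(2) + c_0
  (E1) gamma(1) = phi_1 gamma(0) + phi_2 gamma(1) + c_1
  (E2) gamma(2) = phi_1 gamma(1) + phi_2 gamma(0)
From (E1): gamma(1) = A gamma(0) + B with
  A = phi_1 / (1 - phi_2) = -0.563 / 1.287 = -0.437451,   B = c_1 / (1 - phi_2) = -1.548 / 1.287 = -1.202797.
Insert (E2) into (E0): gamma(0) (1 - phi_2^2) = phi_1 (1 + phi_2) gamma(1) + c_0.
  phi_1 (1 + phi_2) = (-0.563)(0.713) = -0.401419,   1 - phi_2^2 = 0.917631.
Replace gamma(1) by A gamma(0) + B and collect gamma(0):
  gamma(0) [0.917631 - (-0.401419)(-0.437451)] = (-0.401419)(-1.202797) + 4.670292
  gamma(0) * 0.74203 = 5.153118
  gamma(0) = 5.153118 / 0.74203 = 6.944625.
Therefore gamma(0) = 6.9446 (to 4 decimal places).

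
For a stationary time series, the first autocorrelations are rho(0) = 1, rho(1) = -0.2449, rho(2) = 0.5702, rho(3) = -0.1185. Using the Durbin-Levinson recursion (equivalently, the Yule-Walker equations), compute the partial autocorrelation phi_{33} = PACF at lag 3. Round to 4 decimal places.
\phi_{33} = 0.1180

The PACF at lag k is phi_{kk}, the last component of the solution
to the Yule-Walker system G_k phi = r_k where
  (G_k)_{ij} = rho(|i - j|), (r_k)_i = rho(i), i,j = 1..k.
Equivalently, Durbin-Levinson gives phi_{kk} iteratively:
  phi_{11} = rho(1)
  phi_{kk} = [rho(k) - sum_{j=1..k-1} phi_{k-1,j} rho(k-j)]
            / [1 - sum_{j=1..k-1} phi_{k-1,j} rho(j)],
  phi_{k,j} = phi_{k-1,j} - phi_{kk} phi_{k-1,k-j},  j = 1..k-1.
Step k = 1:
  phi_11 = rho(1) = -0.2449.
Step k = 2:
  phi_22 = [rho(2) - phi_11 rho(1)] / [1 - phi_11 rho(1)] = [0.5702 - (-0.2449)(-0.2449)] / [1 - (-0.2449)(-0.2449)]
         = 0.51022399 / 0.94002399 = 0.542778.
  Update: phi_21 = phi_11 - phi_22 phi_11 = -0.2449 - (0.542778)(-0.2449) = -0.111974.
Step k = 3:
  phi_33 = [rho(3) - phi_21 rho(2) - phi_22 rho(1)] / [1 - phi_21 rho(1) - phi_22 rho(2)]
    numerator   = -0.1185 - (-0.111974)(0.5702) - (0.542778)(-0.2449) = 0.07827368
    denominator = 1 - (-0.111974)(-0.2449) - (0.542778)(0.5702) = 0.66308582
  phi_33 = 0.07827368 / 0.66308582 = 0.118.
Therefore phi_{33} = 0.1180.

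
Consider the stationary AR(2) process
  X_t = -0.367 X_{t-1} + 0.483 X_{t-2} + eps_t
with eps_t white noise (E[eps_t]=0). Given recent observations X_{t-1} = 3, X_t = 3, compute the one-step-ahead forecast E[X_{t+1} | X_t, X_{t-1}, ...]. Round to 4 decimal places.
E[X_{t+1} \mid \mathcal F_t] = 0.3480

For an AR(p) model X_t = c + sum_i phi_i X_{t-i} + eps_t, the
one-step-ahead conditional mean is
  E[X_{t+1} | X_t, ...] = c + sum_i phi_i X_{t+1-i}.
Substitute known values:
  E[X_{t+1} | ...] = (-0.367) * (3) + (0.483) * (3)
                   = 0.3480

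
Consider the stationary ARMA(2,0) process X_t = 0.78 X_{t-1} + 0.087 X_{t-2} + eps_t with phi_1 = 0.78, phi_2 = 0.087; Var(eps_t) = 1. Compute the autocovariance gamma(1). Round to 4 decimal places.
\gamma(1) = 3.1868

Multiply the model equation by X_{t-k} and take expectations. With theta_0 = psi_0 = 1 and psi_j the MA(infinity) weights, this gives
  gamma(k) - sum_i phi_i gamma(k-i) = c_k,
  c_k = sigma^2 * sum_{j=k..q} theta_j psi_{j-k}   (c_k = 0 for k > q),
using gamma(-m) = gamma(m).
Pure AR (q = 0): c_0 = sigma^2 = 1, c_k = 0 for k >= 1.
Equations for k = 0, 1, 2 (AR order 2, c_2 = 0):
  (E0) gamma(0) = phi_1 gamma(1) + phi_2 gamma(2) + c_0
  (E1) gamma(1) = phi_1 gamma(0) + phi_2 gamma(1) + c_1
  (E2) gamma(2) = phi_1 gamma(1) + phi_2 gamma(0)
From (E1): gamma(1) = A gamma(0) + B with
  A = phi_1 / (1 - phi_2) = 0.78 / 0.913 = 0.854326,   B = c_1 / (1 - phi_2) = 0 / 0.913 = 0.
Insert (E2) into (E0): gamma(0) (1 - phi_2^2) = phi_1 (1 + phi_2) gamma(1) + c_0.
  phi_1 (1 + phi_2) = (0.78)(1.087) = 0.84786,   1 - phi_2^2 = 0.992431.
Replace gamma(1) by A gamma(0) + B and collect gamma(0):
  gamma(0) [0.992431 - (0.84786)(0.854326)] = c_0 = 1
  gamma(0) * 0.268082 = 1
  gamma(0) = 1 / 0.268082 = 3.730204.
  gamma(1) = A gamma(0) = (0.854326)(3.730204) = 3.186812.
Therefore gamma(1) = 3.1868 (to 4 decimal places).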